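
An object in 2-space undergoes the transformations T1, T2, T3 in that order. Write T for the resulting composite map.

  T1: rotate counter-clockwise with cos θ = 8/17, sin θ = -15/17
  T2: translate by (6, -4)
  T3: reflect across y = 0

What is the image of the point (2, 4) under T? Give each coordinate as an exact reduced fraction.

T(p) = (178/17, 66/17)

T1 rotate counter-clockwise with cos θ = 8/17, sin θ = -15/17: (2, 4) → (76/17, 2/17)
T2 translate by (6, -4): (76/17, 2/17) → (178/17, -66/17)
T3 reflect across y = 0: (178/17, -66/17) → (178/17, 66/17)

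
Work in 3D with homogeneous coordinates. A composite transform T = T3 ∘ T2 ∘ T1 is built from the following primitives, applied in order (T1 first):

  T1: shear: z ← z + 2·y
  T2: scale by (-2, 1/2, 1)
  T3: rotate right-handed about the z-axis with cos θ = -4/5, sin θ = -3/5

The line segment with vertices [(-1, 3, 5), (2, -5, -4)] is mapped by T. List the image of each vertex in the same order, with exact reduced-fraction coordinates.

image vertices: (-7/10, -12/5, 11), (17/10, 22/5, -14)

T1 shear: z ← z + 2·y: (-1, 3, 5) → (-1, 3, 11); (2, -5, -4) → (2, -5, -14)
T2 scale by (-2, 1/2, 1): (-1, 3, 11) → (2, 3/2, 11); (2, -5, -14) → (-4, -5/2, -14)
T3 rotate right-handed about the z-axis with cos θ = -4/5, sin θ = -3/5: (2, 3/2, 11) → (-7/10, -12/5, 11); (-4, -5/2, -14) → (17/10, 22/5, -14)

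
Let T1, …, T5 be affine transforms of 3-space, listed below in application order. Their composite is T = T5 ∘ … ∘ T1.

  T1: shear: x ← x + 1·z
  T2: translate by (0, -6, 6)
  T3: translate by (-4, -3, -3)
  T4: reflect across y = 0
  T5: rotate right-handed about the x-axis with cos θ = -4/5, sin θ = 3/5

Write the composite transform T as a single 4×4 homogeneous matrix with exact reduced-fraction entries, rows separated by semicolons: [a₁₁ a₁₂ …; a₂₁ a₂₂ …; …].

T = [1 0 1 -4; 0 4/5 -3/5 -9; 0 -3/5 -4/5 3; 0 0 0 1]

T1 = [1 0 1 0; 0 1 0 0; 0 0 1 0; 0 0 0 1]
T2·T1 = [1 0 1 0; 0 1 0 -6; 0 0 1 6; 0 0 0 1]
T3·…·T1 = [1 0 1 -4; 0 1 0 -9; 0 0 1 3; 0 0 0 1]
T4·…·T1 = [1 0 1 -4; 0 -1 0 9; 0 0 1 3; 0 0 0 1]
T5·…·T1 = [1 0 1 -4; 0 4/5 -3/5 -9; 0 -3/5 -4/5 3; 0 0 0 1]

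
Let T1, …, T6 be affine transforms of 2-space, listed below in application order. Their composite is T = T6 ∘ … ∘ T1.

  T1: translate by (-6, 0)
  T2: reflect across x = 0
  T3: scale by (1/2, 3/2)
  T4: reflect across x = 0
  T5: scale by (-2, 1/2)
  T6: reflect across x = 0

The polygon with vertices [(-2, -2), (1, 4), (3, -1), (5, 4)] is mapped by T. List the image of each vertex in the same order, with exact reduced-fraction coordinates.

image vertices: (-8, -3/2), (-5, 3), (-3, -3/4), (-1, 3)

T1 translate by (-6, 0): (-2, -2) → (-8, -2); (1, 4) → (-5, 4); (3, -1) → (-3, -1); (5, 4) → (-1, 4)
T2 reflect across x = 0: (-8, -2) → (8, -2); (-5, 4) → (5, 4); (-3, -1) → (3, -1); (-1, 4) → (1, 4)
T3 scale by (1/2, 3/2): (8, -2) → (4, -3); (5, 4) → (5/2, 6); (3, -1) → (3/2, -3/2); (1, 4) → (1/2, 6)
T4 reflect across x = 0: (4, -3) → (-4, -3); (5/2, 6) → (-5/2, 6); (3/2, -3/2) → (-3/2, -3/2); (1/2, 6) → (-1/2, 6)
T5 scale by (-2, 1/2): (-4, -3) → (8, -3/2); (-5/2, 6) → (5, 3); (-3/2, -3/2) → (3, -3/4); (-1/2, 6) → (1, 3)
T6 reflect across x = 0: (8, -3/2) → (-8, -3/2); (5, 3) → (-5, 3); (3, -3/4) → (-3, -3/4); (1, 3) → (-1, 3)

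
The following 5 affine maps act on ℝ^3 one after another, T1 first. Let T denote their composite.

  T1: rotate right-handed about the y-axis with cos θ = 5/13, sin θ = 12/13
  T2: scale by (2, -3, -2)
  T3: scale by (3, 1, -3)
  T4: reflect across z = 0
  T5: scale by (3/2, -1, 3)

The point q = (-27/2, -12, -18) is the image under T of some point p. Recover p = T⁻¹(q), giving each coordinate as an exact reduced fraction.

p = (-3/2, -4, -1)

T1 = [5/13 0 12/13 0; 0 1 0 0; -12/13 0 5/13 0; 0 0 0 1]
T2·T1 = [10/13 0 24/13 0; 0 -3 0 0; 24/13 0 -10/13 0; 0 0 0 1]
T3·…·T1 = [30/13 0 72/13 0; 0 -3 0 0; -72/13 0 30/13 0; 0 0 0 1]
T4·…·T1 = [30/13 0 72/13 0; 0 -3 0 0; 72/13 0 -30/13 0; 0 0 0 1]
T5·…·T1 = [45/13 0 108/13 0; 0 3 0 0; 216/13 0 -90/13 0; 0 0 0 1]
det M = -486; M⁻¹ = [5/117 0 2/39 0; 0 1/3 0 0; 4/39 0 -5/234 0; 0 0 0 1]
M⁻¹ · (-27/2, -12, -18)ᵀ = (-3/2, -4, -1)ᵀ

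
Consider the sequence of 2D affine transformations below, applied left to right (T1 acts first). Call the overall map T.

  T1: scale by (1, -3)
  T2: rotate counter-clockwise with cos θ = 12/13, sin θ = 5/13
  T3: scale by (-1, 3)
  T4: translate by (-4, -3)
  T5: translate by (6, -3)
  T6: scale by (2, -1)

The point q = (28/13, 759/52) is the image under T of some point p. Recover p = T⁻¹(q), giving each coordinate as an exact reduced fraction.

p = (-1/4, 1)

T1 = [1 0 0; 0 -3 0; 0 0 1]
T2·T1 = [12/13 15/13 0; 5/13 -36/13 0; 0 0 1]
T3·…·T1 = [-12/13 -15/13 0; 15/13 -108/13 0; 0 0 1]
T4·…·T1 = [-12/13 -15/13 -4; 15/13 -108/13 -3; 0 0 1]
T5·…·T1 = [-12/13 -15/13 2; 15/13 -108/13 -6; 0 0 1]
T6·…·T1 = [-24/13 -30/13 4; -15/13 108/13 6; 0 0 1]
det M = -18; M⁻¹ = [-6/13 -5/39 34/13; -5/78 4/39 -14/39; 0 0 1]
M⁻¹ · (28/13, 759/52)ᵀ = (-1/4, 1)ᵀ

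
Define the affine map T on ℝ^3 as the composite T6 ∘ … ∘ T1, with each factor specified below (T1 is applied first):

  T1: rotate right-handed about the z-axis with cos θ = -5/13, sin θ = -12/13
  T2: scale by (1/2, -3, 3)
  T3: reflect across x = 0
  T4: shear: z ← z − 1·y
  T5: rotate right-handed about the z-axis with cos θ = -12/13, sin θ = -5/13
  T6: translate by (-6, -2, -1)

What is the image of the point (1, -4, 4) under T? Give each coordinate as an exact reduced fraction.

T(p) = (-1452/169, -365/338, 167/13)

T1 rotate right-handed about the z-axis with cos θ = -5/13, sin θ = -12/13: (1, -4, 4) → (-53/13, 8/13, 4)
T2 scale by (1/2, -3, 3): (-53/13, 8/13, 4) → (-53/26, -24/13, 12)
T3 reflect across x = 0: (-53/26, -24/13, 12) → (53/26, -24/13, 12)
T4 shear: z ← z − 1·y: (53/26, -24/13, 12) → (53/26, -24/13, 180/13)
T5 rotate right-handed about the z-axis with cos θ = -12/13, sin θ = -5/13: (53/26, -24/13, 180/13) → (-438/169, 311/338, 180/13)
T6 translate by (-6, -2, -1): (-438/169, 311/338, 180/13) → (-1452/169, -365/338, 167/13)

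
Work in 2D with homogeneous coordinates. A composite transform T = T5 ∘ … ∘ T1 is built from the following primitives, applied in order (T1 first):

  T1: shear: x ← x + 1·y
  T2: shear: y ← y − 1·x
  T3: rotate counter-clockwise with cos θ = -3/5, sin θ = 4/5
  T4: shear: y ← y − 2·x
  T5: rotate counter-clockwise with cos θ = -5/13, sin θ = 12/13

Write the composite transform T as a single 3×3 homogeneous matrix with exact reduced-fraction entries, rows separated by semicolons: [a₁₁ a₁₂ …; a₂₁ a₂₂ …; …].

T1 = [1 1 0; 0 1 0; 0 0 1]
T2·T1 = [1 1 0; -1 0 0; 0 0 1]
T3·…·T1 = [1/5 -3/5 0; 7/5 4/5 0; 0 0 1]
T4·…·T1 = [1/5 -3/5 0; 1 2 0; 0 0 1]
T5·…·T1 = [-1 -21/13 0; -1/5 -86/65 0; 0 0 1]

T = [-1 -21/13 0; -1/5 -86/65 0; 0 0 1]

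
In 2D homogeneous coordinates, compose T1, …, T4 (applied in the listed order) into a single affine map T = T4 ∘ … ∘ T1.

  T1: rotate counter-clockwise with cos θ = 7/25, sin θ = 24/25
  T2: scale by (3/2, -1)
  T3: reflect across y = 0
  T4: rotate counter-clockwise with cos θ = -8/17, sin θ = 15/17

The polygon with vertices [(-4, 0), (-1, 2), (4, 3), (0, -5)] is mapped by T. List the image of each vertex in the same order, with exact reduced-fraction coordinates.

image vertices: (1776/425, 138/425), (162/85, -463/170), (-1227/425, -1926/425), (-183/85, 596/85)

T1 rotate counter-clockwise with cos θ = 7/25, sin θ = 24/25: (-4, 0) → (-28/25, -96/25); (-1, 2) → (-11/5, -2/5); (4, 3) → (-44/25, 117/25); (0, -5) → (24/5, -7/5)
T2 scale by (3/2, -1): (-28/25, -96/25) → (-42/25, 96/25); (-11/5, -2/5) → (-33/10, 2/5); (-44/25, 117/25) → (-66/25, -117/25); (24/5, -7/5) → (36/5, 7/5)
T3 reflect across y = 0: (-42/25, 96/25) → (-42/25, -96/25); (-33/10, 2/5) → (-33/10, -2/5); (-66/25, -117/25) → (-66/25, 117/25); (36/5, 7/5) → (36/5, -7/5)
T4 rotate counter-clockwise with cos θ = -8/17, sin θ = 15/17: (-42/25, -96/25) → (1776/425, 138/425); (-33/10, -2/5) → (162/85, -463/170); (-66/25, 117/25) → (-1227/425, -1926/425); (36/5, -7/5) → (-183/85, 596/85)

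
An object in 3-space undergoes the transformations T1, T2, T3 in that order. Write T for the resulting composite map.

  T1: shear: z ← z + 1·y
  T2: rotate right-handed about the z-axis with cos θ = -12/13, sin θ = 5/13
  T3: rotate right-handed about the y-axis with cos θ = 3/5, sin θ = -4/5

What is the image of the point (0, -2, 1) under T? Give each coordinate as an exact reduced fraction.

T1 shear: z ← z + 1·y: (0, -2, 1) → (0, -2, -1)
T2 rotate right-handed about the z-axis with cos θ = -12/13, sin θ = 5/13: (0, -2, -1) → (10/13, 24/13, -1)
T3 rotate right-handed about the y-axis with cos θ = 3/5, sin θ = -4/5: (10/13, 24/13, -1) → (82/65, 24/13, 1/65)

T(p) = (82/65, 24/13, 1/65)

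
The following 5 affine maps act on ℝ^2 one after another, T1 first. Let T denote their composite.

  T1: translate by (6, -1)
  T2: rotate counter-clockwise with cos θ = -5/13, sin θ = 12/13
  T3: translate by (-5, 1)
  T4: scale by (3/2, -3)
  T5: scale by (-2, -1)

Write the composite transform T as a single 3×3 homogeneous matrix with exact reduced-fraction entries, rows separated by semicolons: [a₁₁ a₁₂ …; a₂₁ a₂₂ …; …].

T = [15/13 36/13 249/13; 36/13 -15/13 270/13; 0 0 1]

T1 = [1 0 6; 0 1 -1; 0 0 1]
T2·T1 = [-5/13 -12/13 -18/13; 12/13 -5/13 77/13; 0 0 1]
T3·…·T1 = [-5/13 -12/13 -83/13; 12/13 -5/13 90/13; 0 0 1]
T4·…·T1 = [-15/26 -18/13 -249/26; -36/13 15/13 -270/13; 0 0 1]
T5·…·T1 = [15/13 36/13 249/13; 36/13 -15/13 270/13; 0 0 1]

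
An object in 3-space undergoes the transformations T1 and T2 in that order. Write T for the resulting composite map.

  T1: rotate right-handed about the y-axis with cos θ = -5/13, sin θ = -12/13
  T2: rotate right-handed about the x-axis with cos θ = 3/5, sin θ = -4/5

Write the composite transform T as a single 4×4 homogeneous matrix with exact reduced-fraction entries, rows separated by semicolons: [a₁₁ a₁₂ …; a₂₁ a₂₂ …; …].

T = [-5/13 0 -12/13 0; 48/65 3/5 -4/13 0; 36/65 -4/5 -3/13 0; 0 0 0 1]

T1 = [-5/13 0 -12/13 0; 0 1 0 0; 12/13 0 -5/13 0; 0 0 0 1]
T2·T1 = [-5/13 0 -12/13 0; 48/65 3/5 -4/13 0; 36/65 -4/5 -3/13 0; 0 0 0 1]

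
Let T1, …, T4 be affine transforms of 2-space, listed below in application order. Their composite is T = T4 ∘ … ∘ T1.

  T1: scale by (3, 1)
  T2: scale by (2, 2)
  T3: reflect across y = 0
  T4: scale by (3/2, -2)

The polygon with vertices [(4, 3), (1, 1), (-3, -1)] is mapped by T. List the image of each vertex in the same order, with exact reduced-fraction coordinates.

image vertices: (36, 12), (9, 4), (-27, -4)

T1 scale by (3, 1): (4, 3) → (12, 3); (1, 1) → (3, 1); (-3, -1) → (-9, -1)
T2 scale by (2, 2): (12, 3) → (24, 6); (3, 1) → (6, 2); (-9, -1) → (-18, -2)
T3 reflect across y = 0: (24, 6) → (24, -6); (6, 2) → (6, -2); (-18, -2) → (-18, 2)
T4 scale by (3/2, -2): (24, -6) → (36, 12); (6, -2) → (9, 4); (-18, 2) → (-27, -4)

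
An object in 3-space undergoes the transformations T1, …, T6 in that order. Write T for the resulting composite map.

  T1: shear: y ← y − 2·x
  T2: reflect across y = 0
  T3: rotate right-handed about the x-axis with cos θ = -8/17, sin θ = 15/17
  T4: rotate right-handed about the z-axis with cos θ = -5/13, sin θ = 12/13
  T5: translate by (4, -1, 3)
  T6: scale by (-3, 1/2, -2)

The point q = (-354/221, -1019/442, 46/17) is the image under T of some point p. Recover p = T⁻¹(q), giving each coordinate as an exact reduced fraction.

p = (-2, 2, -2)

T1 = [1 0 0 0; -2 1 0 0; 0 0 1 0; 0 0 0 1]
T2·T1 = [1 0 0 0; 2 -1 0 0; 0 0 1 0; 0 0 0 1]
T3·…·T1 = [1 0 0 0; -16/17 8/17 -15/17 0; 30/17 -15/17 -8/17 0; 0 0 0 1]
T4·…·T1 = [107/221 -96/221 180/221 0; 284/221 -40/221 75/221 0; 30/17 -15/17 -8/17 0; 0 0 0 1]
T5·…·T1 = [107/221 -96/221 180/221 4; 284/221 -40/221 75/221 -1; 30/17 -15/17 -8/17 3; 0 0 0 1]
T6·…·T1 = [-321/221 288/221 -540/221 -12; 142/221 -20/221 75/442 -1/2; -60/17 30/17 16/17 -6; 0 0 0 1]
det M = -3; M⁻¹ = [5/39 24/13 0 32/13; 266/663 736/221 15/34 2017/221; -60/221 150/221 4/17 -333/221; 0 0 0 1]
M⁻¹ · (-354/221, -1019/442, 46/17)ᵀ = (-2, 2, -2)ᵀ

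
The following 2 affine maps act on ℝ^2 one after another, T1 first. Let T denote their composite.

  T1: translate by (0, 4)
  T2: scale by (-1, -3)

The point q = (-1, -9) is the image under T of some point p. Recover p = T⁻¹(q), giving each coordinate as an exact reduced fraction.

p = (1, -1)

T1 = [1 0 0; 0 1 4; 0 0 1]
T2·T1 = [-1 0 0; 0 -3 -12; 0 0 1]
det M = 3; M⁻¹ = [-1 0 0; 0 -1/3 -4; 0 0 1]
M⁻¹ · (-1, -9)ᵀ = (1, -1)ᵀ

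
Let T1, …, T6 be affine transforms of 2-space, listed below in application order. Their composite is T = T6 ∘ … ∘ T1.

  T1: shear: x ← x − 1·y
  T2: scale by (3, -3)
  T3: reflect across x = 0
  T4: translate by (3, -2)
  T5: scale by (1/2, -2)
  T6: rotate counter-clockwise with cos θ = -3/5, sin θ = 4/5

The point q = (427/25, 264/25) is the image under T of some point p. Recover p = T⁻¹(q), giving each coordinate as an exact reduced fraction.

p = (-9/5, -4)

T1 = [1 -1 0; 0 1 0; 0 0 1]
T2·T1 = [3 -3 0; 0 -3 0; 0 0 1]
T3·…·T1 = [-3 3 0; 0 -3 0; 0 0 1]
T4·…·T1 = [-3 3 3; 0 -3 -2; 0 0 1]
T5·…·T1 = [-3/2 3/2 3/2; 0 6 4; 0 0 1]
T6·…·T1 = [9/10 -57/10 -41/10; -6/5 -12/5 -6/5; 0 0 1]
det M = -9; M⁻¹ = [4/15 -19/30 1/3; -2/15 -1/10 -2/3; 0 0 1]
M⁻¹ · (427/25, 264/25)ᵀ = (-9/5, -4)ᵀ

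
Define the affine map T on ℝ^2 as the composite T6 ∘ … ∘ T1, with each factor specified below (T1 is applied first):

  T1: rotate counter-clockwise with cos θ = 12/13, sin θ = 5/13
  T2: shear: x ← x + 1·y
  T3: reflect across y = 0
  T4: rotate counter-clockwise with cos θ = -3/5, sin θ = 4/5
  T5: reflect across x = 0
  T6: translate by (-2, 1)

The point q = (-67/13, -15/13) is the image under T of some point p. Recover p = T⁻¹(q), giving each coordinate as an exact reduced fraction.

p = (-4, 3)

T1 = [12/13 -5/13 0; 5/13 12/13 0; 0 0 1]
T2·T1 = [17/13 7/13 0; 5/13 12/13 0; 0 0 1]
T3·…·T1 = [17/13 7/13 0; -5/13 -12/13 0; 0 0 1]
T4·…·T1 = [-31/65 27/65 0; 83/65 64/65 0; 0 0 1]
T5·…·T1 = [31/65 -27/65 0; 83/65 64/65 0; 0 0 1]
T6·…·T1 = [31/65 -27/65 -2; 83/65 64/65 1; 0 0 1]
det M = 1; M⁻¹ = [64/65 27/65 101/65; -83/65 31/65 -197/65; 0 0 1]
M⁻¹ · (-67/13, -15/13)ᵀ = (-4, 3)ᵀ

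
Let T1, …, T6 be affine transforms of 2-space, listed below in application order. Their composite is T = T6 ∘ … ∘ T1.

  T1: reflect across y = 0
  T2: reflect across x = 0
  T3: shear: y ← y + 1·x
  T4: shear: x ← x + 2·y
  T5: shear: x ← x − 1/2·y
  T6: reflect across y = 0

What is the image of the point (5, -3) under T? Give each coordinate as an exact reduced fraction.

T1 reflect across y = 0: (5, -3) → (5, 3)
T2 reflect across x = 0: (5, 3) → (-5, 3)
T3 shear: y ← y + 1·x: (-5, 3) → (-5, -2)
T4 shear: x ← x + 2·y: (-5, -2) → (-9, -2)
T5 shear: x ← x − 1/2·y: (-9, -2) → (-8, -2)
T6 reflect across y = 0: (-8, -2) → (-8, 2)

T(p) = (-8, 2)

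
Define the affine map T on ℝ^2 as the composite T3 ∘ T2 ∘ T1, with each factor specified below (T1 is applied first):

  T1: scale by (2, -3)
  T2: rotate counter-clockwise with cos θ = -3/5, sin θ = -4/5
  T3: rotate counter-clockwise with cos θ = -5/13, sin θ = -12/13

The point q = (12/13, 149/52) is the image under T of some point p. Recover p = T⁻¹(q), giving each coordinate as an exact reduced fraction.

p = (1, 3/4)

T1 = [2 0 0; 0 -3 0; 0 0 1]
T2·T1 = [-6/5 -12/5 0; -8/5 9/5 0; 0 0 1]
T3·…·T1 = [-66/65 168/65 0; 112/65 99/65 0; 0 0 1]
det M = -6; M⁻¹ = [-33/130 28/65 0; 56/195 11/65 0; 0 0 1]
M⁻¹ · (12/13, 149/52)ᵀ = (1, 3/4)ᵀ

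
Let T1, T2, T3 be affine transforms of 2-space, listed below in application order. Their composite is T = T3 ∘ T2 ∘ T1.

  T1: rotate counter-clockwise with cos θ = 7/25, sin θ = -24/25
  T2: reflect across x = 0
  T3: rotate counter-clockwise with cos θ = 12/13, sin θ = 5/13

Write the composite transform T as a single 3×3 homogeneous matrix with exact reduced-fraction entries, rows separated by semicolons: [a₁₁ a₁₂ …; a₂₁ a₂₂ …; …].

T = [36/325 -323/325 0; -323/325 -36/325 0; 0 0 1]

T1 = [7/25 24/25 0; -24/25 7/25 0; 0 0 1]
T2·T1 = [-7/25 -24/25 0; -24/25 7/25 0; 0 0 1]
T3·…·T1 = [36/325 -323/325 0; -323/325 -36/325 0; 0 0 1]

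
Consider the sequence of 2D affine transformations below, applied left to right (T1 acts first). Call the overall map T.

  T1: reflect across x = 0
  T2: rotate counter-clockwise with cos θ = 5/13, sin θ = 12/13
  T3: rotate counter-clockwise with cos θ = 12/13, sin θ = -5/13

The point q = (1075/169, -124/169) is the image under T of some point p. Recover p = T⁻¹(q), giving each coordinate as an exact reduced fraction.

T1 = [-1 0 0; 0 1 0; 0 0 1]
T2·T1 = [-5/13 -12/13 0; -12/13 5/13 0; 0 0 1]
T3·…·T1 = [-120/169 -119/169 0; -119/169 120/169 0; 0 0 1]
det M = -1; M⁻¹ = [-120/169 -119/169 0; -119/169 120/169 0; 0 0 1]
M⁻¹ · (1075/169, -124/169)ᵀ = (-4, -5)ᵀ

p = (-4, -5)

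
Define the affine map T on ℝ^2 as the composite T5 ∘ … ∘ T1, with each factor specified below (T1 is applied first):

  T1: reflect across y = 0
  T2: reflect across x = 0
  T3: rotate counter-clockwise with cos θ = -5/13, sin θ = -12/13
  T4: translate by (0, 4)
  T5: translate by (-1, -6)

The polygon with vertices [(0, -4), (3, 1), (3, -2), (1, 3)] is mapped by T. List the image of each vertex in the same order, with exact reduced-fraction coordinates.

image vertices: (35/13, -46/13), (-10/13, 15/13), (2, 0), (-44/13, 1/13)

T1 reflect across y = 0: (0, -4) → (0, 4); (3, 1) → (3, -1); (3, -2) → (3, 2); (1, 3) → (1, -3)
T2 reflect across x = 0: (0, 4) → (0, 4); (3, -1) → (-3, -1); (3, 2) → (-3, 2); (1, -3) → (-1, -3)
T3 rotate counter-clockwise with cos θ = -5/13, sin θ = -12/13: (0, 4) → (48/13, -20/13); (-3, -1) → (3/13, 41/13); (-3, 2) → (3, 2); (-1, -3) → (-31/13, 27/13)
T4 translate by (0, 4): (48/13, -20/13) → (48/13, 32/13); (3/13, 41/13) → (3/13, 93/13); (3, 2) → (3, 6); (-31/13, 27/13) → (-31/13, 79/13)
T5 translate by (-1, -6): (48/13, 32/13) → (35/13, -46/13); (3/13, 93/13) → (-10/13, 15/13); (3, 6) → (2, 0); (-31/13, 79/13) → (-44/13, 1/13)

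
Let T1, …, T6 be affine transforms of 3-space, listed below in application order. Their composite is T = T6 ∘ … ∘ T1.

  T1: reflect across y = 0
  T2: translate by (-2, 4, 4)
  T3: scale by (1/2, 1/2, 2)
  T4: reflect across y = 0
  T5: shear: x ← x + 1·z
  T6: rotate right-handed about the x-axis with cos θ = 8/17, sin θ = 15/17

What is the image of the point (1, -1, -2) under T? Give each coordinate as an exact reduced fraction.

T(p) = (7/2, -80/17, -11/34)

T1 reflect across y = 0: (1, -1, -2) → (1, 1, -2)
T2 translate by (-2, 4, 4): (1, 1, -2) → (-1, 5, 2)
T3 scale by (1/2, 1/2, 2): (-1, 5, 2) → (-1/2, 5/2, 4)
T4 reflect across y = 0: (-1/2, 5/2, 4) → (-1/2, -5/2, 4)
T5 shear: x ← x + 1·z: (-1/2, -5/2, 4) → (7/2, -5/2, 4)
T6 rotate right-handed about the x-axis with cos θ = 8/17, sin θ = 15/17: (7/2, -5/2, 4) → (7/2, -80/17, -11/34)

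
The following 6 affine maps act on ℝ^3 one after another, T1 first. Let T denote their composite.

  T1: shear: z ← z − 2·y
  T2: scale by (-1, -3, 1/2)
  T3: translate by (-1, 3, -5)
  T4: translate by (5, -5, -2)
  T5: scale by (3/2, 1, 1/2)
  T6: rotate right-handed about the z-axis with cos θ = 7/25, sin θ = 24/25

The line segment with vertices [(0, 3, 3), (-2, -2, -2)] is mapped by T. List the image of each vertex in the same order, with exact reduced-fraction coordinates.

T1 shear: z ← z − 2·y: (0, 3, 3) → (0, 3, -3); (-2, -2, -2) → (-2, -2, 2)
T2 scale by (-1, -3, 1/2): (0, 3, -3) → (0, -9, -3/2); (-2, -2, 2) → (2, 6, 1)
T3 translate by (-1, 3, -5): (0, -9, -3/2) → (-1, -6, -13/2); (2, 6, 1) → (1, 9, -4)
T4 translate by (5, -5, -2): (-1, -6, -13/2) → (4, -11, -17/2); (1, 9, -4) → (6, 4, -6)
T5 scale by (3/2, 1, 1/2): (4, -11, -17/2) → (6, -11, -17/4); (6, 4, -6) → (9, 4, -3)
T6 rotate right-handed about the z-axis with cos θ = 7/25, sin θ = 24/25: (6, -11, -17/4) → (306/25, 67/25, -17/4); (9, 4, -3) → (-33/25, 244/25, -3)

image vertices: (306/25, 67/25, -17/4), (-33/25, 244/25, -3)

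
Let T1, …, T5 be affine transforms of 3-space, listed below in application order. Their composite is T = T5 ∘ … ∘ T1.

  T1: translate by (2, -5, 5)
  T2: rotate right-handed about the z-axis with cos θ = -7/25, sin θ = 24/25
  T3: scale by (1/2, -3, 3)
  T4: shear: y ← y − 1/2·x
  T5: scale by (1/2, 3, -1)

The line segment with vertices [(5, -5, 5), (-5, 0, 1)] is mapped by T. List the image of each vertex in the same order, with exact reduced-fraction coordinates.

T1 translate by (2, -5, 5): (5, -5, 5) → (7, -10, 10); (-5, 0, 1) → (-3, -5, 6)
T2 rotate right-handed about the z-axis with cos θ = -7/25, sin θ = 24/25: (7, -10, 10) → (191/25, 238/25, 10); (-3, -5, 6) → (141/25, -37/25, 6)
T3 scale by (1/2, -3, 3): (191/25, 238/25, 10) → (191/50, -714/25, 30); (141/25, -37/25, 6) → (141/50, 111/25, 18)
T4 shear: y ← y − 1/2·x: (191/50, -714/25, 30) → (191/50, -3047/100, 30); (141/50, 111/25, 18) → (141/50, 303/100, 18)
T5 scale by (1/2, 3, -1): (191/50, -3047/100, 30) → (191/100, -9141/100, -30); (141/50, 303/100, 18) → (141/100, 909/100, -18)

image vertices: (191/100, -9141/100, -30), (141/100, 909/100, -18)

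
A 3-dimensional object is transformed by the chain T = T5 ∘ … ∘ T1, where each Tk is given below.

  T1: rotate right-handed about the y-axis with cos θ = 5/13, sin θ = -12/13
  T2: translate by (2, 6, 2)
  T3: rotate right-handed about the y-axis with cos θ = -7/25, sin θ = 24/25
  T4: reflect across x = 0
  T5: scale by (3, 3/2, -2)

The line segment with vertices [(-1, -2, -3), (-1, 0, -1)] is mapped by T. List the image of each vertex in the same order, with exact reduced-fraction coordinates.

T1 rotate right-handed about the y-axis with cos θ = 5/13, sin θ = -12/13: (-1, -2, -3) → (31/13, -2, -27/13); (-1, 0, -1) → (7/13, 0, -17/13)
T2 translate by (2, 6, 2): (31/13, -2, -27/13) → (57/13, 4, -1/13); (7/13, 0, -17/13) → (33/13, 6, 9/13)
T3 rotate right-handed about the y-axis with cos θ = -7/25, sin θ = 24/25: (57/13, 4, -1/13) → (-423/325, 4, -1361/325); (33/13, 6, 9/13) → (-3/65, 6, -171/65)
T4 reflect across x = 0: (-423/325, 4, -1361/325) → (423/325, 4, -1361/325); (-3/65, 6, -171/65) → (3/65, 6, -171/65)
T5 scale by (3, 3/2, -2): (423/325, 4, -1361/325) → (1269/325, 6, 2722/325); (3/65, 6, -171/65) → (9/65, 9, 342/65)

image vertices: (1269/325, 6, 2722/325), (9/65, 9, 342/65)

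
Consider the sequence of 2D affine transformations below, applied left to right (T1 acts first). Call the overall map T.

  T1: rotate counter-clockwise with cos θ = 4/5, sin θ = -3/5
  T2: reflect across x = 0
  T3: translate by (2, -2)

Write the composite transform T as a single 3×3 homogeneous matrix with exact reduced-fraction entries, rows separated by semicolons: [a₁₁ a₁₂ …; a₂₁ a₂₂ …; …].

T1 = [4/5 3/5 0; -3/5 4/5 0; 0 0 1]
T2·T1 = [-4/5 -3/5 0; -3/5 4/5 0; 0 0 1]
T3·…·T1 = [-4/5 -3/5 2; -3/5 4/5 -2; 0 0 1]

T = [-4/5 -3/5 2; -3/5 4/5 -2; 0 0 1]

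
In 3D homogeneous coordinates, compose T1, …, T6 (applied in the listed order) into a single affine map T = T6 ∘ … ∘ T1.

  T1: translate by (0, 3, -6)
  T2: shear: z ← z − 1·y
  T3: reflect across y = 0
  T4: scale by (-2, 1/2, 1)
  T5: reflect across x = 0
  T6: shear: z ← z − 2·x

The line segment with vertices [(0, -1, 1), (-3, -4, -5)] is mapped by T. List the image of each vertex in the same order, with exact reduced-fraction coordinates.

image vertices: (0, -1, -7), (-6, 1/2, 2)

T1 translate by (0, 3, -6): (0, -1, 1) → (0, 2, -5); (-3, -4, -5) → (-3, -1, -11)
T2 shear: z ← z − 1·y: (0, 2, -5) → (0, 2, -7); (-3, -1, -11) → (-3, -1, -10)
T3 reflect across y = 0: (0, 2, -7) → (0, -2, -7); (-3, -1, -10) → (-3, 1, -10)
T4 scale by (-2, 1/2, 1): (0, -2, -7) → (0, -1, -7); (-3, 1, -10) → (6, 1/2, -10)
T5 reflect across x = 0: (0, -1, -7) → (0, -1, -7); (6, 1/2, -10) → (-6, 1/2, -10)
T6 shear: z ← z − 2·x: (0, -1, -7) → (0, -1, -7); (-6, 1/2, -10) → (-6, 1/2, 2)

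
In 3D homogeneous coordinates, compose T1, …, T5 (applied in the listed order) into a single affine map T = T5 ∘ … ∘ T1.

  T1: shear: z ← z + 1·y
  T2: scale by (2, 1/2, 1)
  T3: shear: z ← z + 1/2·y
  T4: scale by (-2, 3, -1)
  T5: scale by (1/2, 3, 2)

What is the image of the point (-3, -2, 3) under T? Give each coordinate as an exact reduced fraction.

T(p) = (6, -9, -1)

T1 shear: z ← z + 1·y: (-3, -2, 3) → (-3, -2, 1)
T2 scale by (2, 1/2, 1): (-3, -2, 1) → (-6, -1, 1)
T3 shear: z ← z + 1/2·y: (-6, -1, 1) → (-6, -1, 1/2)
T4 scale by (-2, 3, -1): (-6, -1, 1/2) → (12, -3, -1/2)
T5 scale by (1/2, 3, 2): (12, -3, -1/2) → (6, -9, -1)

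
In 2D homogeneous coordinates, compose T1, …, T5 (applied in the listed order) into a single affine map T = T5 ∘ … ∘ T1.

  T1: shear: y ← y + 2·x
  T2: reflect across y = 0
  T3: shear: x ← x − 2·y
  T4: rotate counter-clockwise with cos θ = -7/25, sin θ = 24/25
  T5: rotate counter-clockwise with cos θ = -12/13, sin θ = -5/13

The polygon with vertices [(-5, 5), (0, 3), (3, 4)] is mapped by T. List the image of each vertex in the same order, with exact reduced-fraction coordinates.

image vertices: (-359/65, 963/65), (93/65, -426/65), (2162/325, -7859/325)

T1 shear: y ← y + 2·x: (-5, 5) → (-5, -5); (0, 3) → (0, 3); (3, 4) → (3, 10)
T2 reflect across y = 0: (-5, -5) → (-5, 5); (0, 3) → (0, -3); (3, 10) → (3, -10)
T3 shear: x ← x − 2·y: (-5, 5) → (-15, 5); (0, -3) → (6, -3); (3, -10) → (23, -10)
T4 rotate counter-clockwise with cos θ = -7/25, sin θ = 24/25: (-15, 5) → (-3/5, -79/5); (6, -3) → (6/5, 33/5); (23, -10) → (79/25, 622/25)
T5 rotate counter-clockwise with cos θ = -12/13, sin θ = -5/13: (-3/5, -79/5) → (-359/65, 963/65); (6/5, 33/5) → (93/65, -426/65); (79/25, 622/25) → (2162/325, -7859/325)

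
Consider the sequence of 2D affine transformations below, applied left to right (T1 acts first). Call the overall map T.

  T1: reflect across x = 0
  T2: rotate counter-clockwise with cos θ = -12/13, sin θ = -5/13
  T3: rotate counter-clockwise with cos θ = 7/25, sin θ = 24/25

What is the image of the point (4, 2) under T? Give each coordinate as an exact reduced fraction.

T1 reflect across x = 0: (4, 2) → (-4, 2)
T2 rotate counter-clockwise with cos θ = -12/13, sin θ = -5/13: (-4, 2) → (58/13, -4/13)
T3 rotate counter-clockwise with cos θ = 7/25, sin θ = 24/25: (58/13, -4/13) → (502/325, 1364/325)

T(p) = (502/325, 1364/325)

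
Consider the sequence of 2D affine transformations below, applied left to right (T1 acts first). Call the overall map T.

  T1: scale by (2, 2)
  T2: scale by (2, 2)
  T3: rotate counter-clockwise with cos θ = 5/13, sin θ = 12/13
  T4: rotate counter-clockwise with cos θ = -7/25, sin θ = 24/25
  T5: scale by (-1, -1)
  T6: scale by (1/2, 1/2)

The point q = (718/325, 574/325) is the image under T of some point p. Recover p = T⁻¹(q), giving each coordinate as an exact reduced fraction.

T1 = [2 0 0; 0 2 0; 0 0 1]
T2·T1 = [4 0 0; 0 4 0; 0 0 1]
T3·…·T1 = [20/13 -48/13 0; 48/13 20/13 0; 0 0 1]
T4·…·T1 = [-1292/325 -144/325 0; 144/325 -1292/325 0; 0 0 1]
T5·…·T1 = [1292/325 144/325 0; -144/325 1292/325 0; 0 0 1]
T6·…·T1 = [646/325 72/325 0; -72/325 646/325 0; 0 0 1]
det M = 4; M⁻¹ = [323/650 -18/325 0; 18/325 323/650 0; 0 0 1]
M⁻¹ · (718/325, 574/325)ᵀ = (1, 1)ᵀ

p = (1, 1)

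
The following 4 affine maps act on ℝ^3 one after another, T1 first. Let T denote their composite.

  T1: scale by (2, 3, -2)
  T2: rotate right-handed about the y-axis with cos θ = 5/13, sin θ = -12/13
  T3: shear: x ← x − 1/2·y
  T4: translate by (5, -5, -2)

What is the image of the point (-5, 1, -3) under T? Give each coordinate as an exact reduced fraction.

T(p) = (-153/26, -2, -116/13)

T1 scale by (2, 3, -2): (-5, 1, -3) → (-10, 3, 6)
T2 rotate right-handed about the y-axis with cos θ = 5/13, sin θ = -12/13: (-10, 3, 6) → (-122/13, 3, -90/13)
T3 shear: x ← x − 1/2·y: (-122/13, 3, -90/13) → (-283/26, 3, -90/13)
T4 translate by (5, -5, -2): (-283/26, 3, -90/13) → (-153/26, -2, -116/13)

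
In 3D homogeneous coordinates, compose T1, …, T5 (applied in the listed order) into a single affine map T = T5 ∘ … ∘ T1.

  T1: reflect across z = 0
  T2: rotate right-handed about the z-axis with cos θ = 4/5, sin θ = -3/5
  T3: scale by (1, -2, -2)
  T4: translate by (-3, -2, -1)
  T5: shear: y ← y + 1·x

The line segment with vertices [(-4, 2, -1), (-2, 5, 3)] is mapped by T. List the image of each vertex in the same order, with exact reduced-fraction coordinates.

image vertices: (-5, -15, -3), (-8/5, -14, 5)

T1 reflect across z = 0: (-4, 2, -1) → (-4, 2, 1); (-2, 5, 3) → (-2, 5, -3)
T2 rotate right-handed about the z-axis with cos θ = 4/5, sin θ = -3/5: (-4, 2, 1) → (-2, 4, 1); (-2, 5, -3) → (7/5, 26/5, -3)
T3 scale by (1, -2, -2): (-2, 4, 1) → (-2, -8, -2); (7/5, 26/5, -3) → (7/5, -52/5, 6)
T4 translate by (-3, -2, -1): (-2, -8, -2) → (-5, -10, -3); (7/5, -52/5, 6) → (-8/5, -62/5, 5)
T5 shear: y ← y + 1·x: (-5, -10, -3) → (-5, -15, -3); (-8/5, -62/5, 5) → (-8/5, -14, 5)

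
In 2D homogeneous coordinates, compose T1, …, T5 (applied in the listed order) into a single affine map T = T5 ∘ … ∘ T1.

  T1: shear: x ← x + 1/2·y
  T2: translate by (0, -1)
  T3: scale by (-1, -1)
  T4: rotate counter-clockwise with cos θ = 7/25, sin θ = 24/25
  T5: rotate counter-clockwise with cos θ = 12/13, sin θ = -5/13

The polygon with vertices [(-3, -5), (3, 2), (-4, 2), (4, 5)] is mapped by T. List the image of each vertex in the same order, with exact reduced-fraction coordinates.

T1 shear: x ← x + 1/2·y: (-3, -5) → (-11/2, -5); (3, 2) → (4, 2); (-4, 2) → (-3, 2); (4, 5) → (13/2, 5)
T2 translate by (0, -1): (-11/2, -5) → (-11/2, -6); (4, 2) → (4, 1); (-3, 2) → (-3, 1); (13/2, 5) → (13/2, 4)
T3 scale by (-1, -1): (-11/2, -6) → (11/2, 6); (4, 1) → (-4, -1); (-3, 1) → (3, -1); (13/2, 4) → (-13/2, -4)
T4 rotate counter-clockwise with cos θ = 7/25, sin θ = 24/25: (11/2, 6) → (-211/50, 174/25); (-4, -1) → (-4/25, -103/25); (3, -1) → (9/5, 13/5); (-13/2, -4) → (101/50, -184/25)
T5 rotate counter-clockwise with cos θ = 12/13, sin θ = -5/13: (-211/50, 174/25) → (-396/325, 5231/650); (-4/25, -103/25) → (-563/325, -1216/325); (9/5, 13/5) → (173/65, 111/65); (101/50, -184/25) → (-314/325, -4921/650)

image vertices: (-396/325, 5231/650), (-563/325, -1216/325), (173/65, 111/65), (-314/325, -4921/650)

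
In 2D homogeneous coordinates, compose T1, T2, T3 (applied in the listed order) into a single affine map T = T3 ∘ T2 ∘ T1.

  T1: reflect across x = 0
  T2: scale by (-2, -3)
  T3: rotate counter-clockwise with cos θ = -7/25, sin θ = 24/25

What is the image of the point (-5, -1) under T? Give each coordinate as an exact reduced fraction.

T(p) = (-2/25, -261/25)

T1 reflect across x = 0: (-5, -1) → (5, -1)
T2 scale by (-2, -3): (5, -1) → (-10, 3)
T3 rotate counter-clockwise with cos θ = -7/25, sin θ = 24/25: (-10, 3) → (-2/25, -261/25)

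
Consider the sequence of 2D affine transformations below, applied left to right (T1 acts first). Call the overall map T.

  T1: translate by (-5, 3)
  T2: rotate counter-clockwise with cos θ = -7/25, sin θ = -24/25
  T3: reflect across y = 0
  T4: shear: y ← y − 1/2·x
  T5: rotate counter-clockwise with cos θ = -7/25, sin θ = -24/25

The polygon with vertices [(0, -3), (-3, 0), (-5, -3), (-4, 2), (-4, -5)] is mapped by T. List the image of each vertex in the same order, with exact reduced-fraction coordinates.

image vertices: (-709/125, 49/250), (-6536/625, -1427/625), (-1418/125, 49/125), (-7821/625, -4969/1250), (-1161/125, 521/250)

T1 translate by (-5, 3): (0, -3) → (-5, 0); (-3, 0) → (-8, 3); (-5, -3) → (-10, 0); (-4, 2) → (-9, 5); (-4, -5) → (-9, -2)
T2 rotate counter-clockwise with cos θ = -7/25, sin θ = -24/25: (-5, 0) → (7/5, 24/5); (-8, 3) → (128/25, 171/25); (-10, 0) → (14/5, 48/5); (-9, 5) → (183/25, 181/25); (-9, -2) → (3/5, 46/5)
T3 reflect across y = 0: (7/5, 24/5) → (7/5, -24/5); (128/25, 171/25) → (128/25, -171/25); (14/5, 48/5) → (14/5, -48/5); (183/25, 181/25) → (183/25, -181/25); (3/5, 46/5) → (3/5, -46/5)
T4 shear: y ← y − 1/2·x: (7/5, -24/5) → (7/5, -11/2); (128/25, -171/25) → (128/25, -47/5); (14/5, -48/5) → (14/5, -11); (183/25, -181/25) → (183/25, -109/10); (3/5, -46/5) → (3/5, -19/2)
T5 rotate counter-clockwise with cos θ = -7/25, sin θ = -24/25: (7/5, -11/2) → (-709/125, 49/250); (128/25, -47/5) → (-6536/625, -1427/625); (14/5, -11) → (-1418/125, 49/125); (183/25, -109/10) → (-7821/625, -4969/1250); (3/5, -19/2) → (-1161/125, 521/250)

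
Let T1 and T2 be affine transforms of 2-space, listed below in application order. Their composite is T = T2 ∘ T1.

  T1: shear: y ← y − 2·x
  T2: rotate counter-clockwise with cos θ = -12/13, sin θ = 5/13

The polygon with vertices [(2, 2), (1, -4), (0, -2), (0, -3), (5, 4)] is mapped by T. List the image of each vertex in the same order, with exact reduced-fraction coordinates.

T1 shear: y ← y − 2·x: (2, 2) → (2, -2); (1, -4) → (1, -6); (0, -2) → (0, -2); (0, -3) → (0, -3); (5, 4) → (5, -6)
T2 rotate counter-clockwise with cos θ = -12/13, sin θ = 5/13: (2, -2) → (-14/13, 34/13); (1, -6) → (18/13, 77/13); (0, -2) → (10/13, 24/13); (0, -3) → (15/13, 36/13); (5, -6) → (-30/13, 97/13)

image vertices: (-14/13, 34/13), (18/13, 77/13), (10/13, 24/13), (15/13, 36/13), (-30/13, 97/13)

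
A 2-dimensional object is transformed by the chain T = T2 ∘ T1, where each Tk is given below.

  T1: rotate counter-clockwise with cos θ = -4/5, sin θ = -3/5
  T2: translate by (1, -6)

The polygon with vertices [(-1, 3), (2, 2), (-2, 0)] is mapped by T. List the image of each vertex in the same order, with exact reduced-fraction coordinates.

T1 rotate counter-clockwise with cos θ = -4/5, sin θ = -3/5: (-1, 3) → (13/5, -9/5); (2, 2) → (-2/5, -14/5); (-2, 0) → (8/5, 6/5)
T2 translate by (1, -6): (13/5, -9/5) → (18/5, -39/5); (-2/5, -14/5) → (3/5, -44/5); (8/5, 6/5) → (13/5, -24/5)

image vertices: (18/5, -39/5), (3/5, -44/5), (13/5, -24/5)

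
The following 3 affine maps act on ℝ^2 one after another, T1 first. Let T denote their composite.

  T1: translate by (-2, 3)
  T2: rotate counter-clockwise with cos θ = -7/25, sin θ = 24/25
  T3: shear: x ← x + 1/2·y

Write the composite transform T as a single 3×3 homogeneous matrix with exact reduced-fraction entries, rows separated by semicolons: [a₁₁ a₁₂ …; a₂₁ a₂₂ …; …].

T1 = [1 0 -2; 0 1 3; 0 0 1]
T2·T1 = [-7/25 -24/25 -58/25; 24/25 -7/25 -69/25; 0 0 1]
T3·…·T1 = [1/5 -11/10 -37/10; 24/25 -7/25 -69/25; 0 0 1]

T = [1/5 -11/10 -37/10; 24/25 -7/25 -69/25; 0 0 1]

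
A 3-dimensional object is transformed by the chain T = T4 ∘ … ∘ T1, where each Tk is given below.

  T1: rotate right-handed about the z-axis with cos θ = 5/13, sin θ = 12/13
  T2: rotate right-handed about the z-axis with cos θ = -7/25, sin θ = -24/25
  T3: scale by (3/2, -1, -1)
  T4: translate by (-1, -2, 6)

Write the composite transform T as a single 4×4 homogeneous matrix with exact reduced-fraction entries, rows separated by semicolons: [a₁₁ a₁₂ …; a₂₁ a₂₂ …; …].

T1 = [5/13 -12/13 0 0; 12/13 5/13 0 0; 0 0 1 0; 0 0 0 1]
T2·T1 = [253/325 204/325 0 0; -204/325 253/325 0 0; 0 0 1 0; 0 0 0 1]
T3·…·T1 = [759/650 306/325 0 0; 204/325 -253/325 0 0; 0 0 -1 0; 0 0 0 1]
T4·…·T1 = [759/650 306/325 0 -1; 204/325 -253/325 0 -2; 0 0 -1 6; 0 0 0 1]

T = [759/650 306/325 0 -1; 204/325 -253/325 0 -2; 0 0 -1 6; 0 0 0 1]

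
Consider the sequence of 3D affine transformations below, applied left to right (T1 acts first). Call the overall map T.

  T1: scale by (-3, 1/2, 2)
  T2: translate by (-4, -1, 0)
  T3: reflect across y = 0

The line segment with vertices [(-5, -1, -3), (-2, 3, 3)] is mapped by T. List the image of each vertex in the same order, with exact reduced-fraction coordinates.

T1 scale by (-3, 1/2, 2): (-5, -1, -3) → (15, -1/2, -6); (-2, 3, 3) → (6, 3/2, 6)
T2 translate by (-4, -1, 0): (15, -1/2, -6) → (11, -3/2, -6); (6, 3/2, 6) → (2, 1/2, 6)
T3 reflect across y = 0: (11, -3/2, -6) → (11, 3/2, -6); (2, 1/2, 6) → (2, -1/2, 6)

image vertices: (11, 3/2, -6), (2, -1/2, 6)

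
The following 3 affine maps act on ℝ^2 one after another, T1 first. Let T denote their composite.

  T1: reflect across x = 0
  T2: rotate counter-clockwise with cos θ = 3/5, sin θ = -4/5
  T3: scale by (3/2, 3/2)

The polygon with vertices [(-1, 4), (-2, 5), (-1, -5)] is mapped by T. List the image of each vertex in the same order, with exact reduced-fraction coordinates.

image vertices: (57/10, 12/5), (39/5, 21/10), (-51/10, -57/10)

T1 reflect across x = 0: (-1, 4) → (1, 4); (-2, 5) → (2, 5); (-1, -5) → (1, -5)
T2 rotate counter-clockwise with cos θ = 3/5, sin θ = -4/5: (1, 4) → (19/5, 8/5); (2, 5) → (26/5, 7/5); (1, -5) → (-17/5, -19/5)
T3 scale by (3/2, 3/2): (19/5, 8/5) → (57/10, 12/5); (26/5, 7/5) → (39/5, 21/10); (-17/5, -19/5) → (-51/10, -57/10)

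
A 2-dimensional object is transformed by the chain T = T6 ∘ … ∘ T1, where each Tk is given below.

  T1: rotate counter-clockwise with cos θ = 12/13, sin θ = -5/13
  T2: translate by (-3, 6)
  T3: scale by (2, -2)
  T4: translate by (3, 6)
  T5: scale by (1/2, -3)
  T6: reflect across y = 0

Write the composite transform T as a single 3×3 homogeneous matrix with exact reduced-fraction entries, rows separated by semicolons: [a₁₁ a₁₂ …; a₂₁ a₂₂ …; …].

T = [12/13 5/13 -3/2; 30/13 -72/13 -18; 0 0 1]

T1 = [12/13 5/13 0; -5/13 12/13 0; 0 0 1]
T2·T1 = [12/13 5/13 -3; -5/13 12/13 6; 0 0 1]
T3·…·T1 = [24/13 10/13 -6; 10/13 -24/13 -12; 0 0 1]
T4·…·T1 = [24/13 10/13 -3; 10/13 -24/13 -6; 0 0 1]
T5·…·T1 = [12/13 5/13 -3/2; -30/13 72/13 18; 0 0 1]
T6·…·T1 = [12/13 5/13 -3/2; 30/13 -72/13 -18; 0 0 1]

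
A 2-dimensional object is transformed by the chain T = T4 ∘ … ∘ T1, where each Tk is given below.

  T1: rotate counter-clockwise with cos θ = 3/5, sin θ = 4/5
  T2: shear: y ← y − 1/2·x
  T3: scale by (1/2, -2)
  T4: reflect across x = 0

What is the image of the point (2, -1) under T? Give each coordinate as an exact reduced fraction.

T1 rotate counter-clockwise with cos θ = 3/5, sin θ = 4/5: (2, -1) → (2, 1)
T2 shear: y ← y − 1/2·x: (2, 1) → (2, 0)
T3 scale by (1/2, -2): (2, 0) → (1, 0)
T4 reflect across x = 0: (1, 0) → (-1, 0)

T(p) = (-1, 0)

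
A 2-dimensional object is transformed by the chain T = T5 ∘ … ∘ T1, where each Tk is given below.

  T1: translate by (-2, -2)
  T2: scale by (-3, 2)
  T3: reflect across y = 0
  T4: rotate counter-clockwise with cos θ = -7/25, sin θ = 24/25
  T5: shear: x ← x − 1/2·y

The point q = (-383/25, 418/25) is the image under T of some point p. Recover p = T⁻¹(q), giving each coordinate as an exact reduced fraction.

p = (-4, 1)

T1 = [1 0 -2; 0 1 -2; 0 0 1]
T2·T1 = [-3 0 6; 0 2 -4; 0 0 1]
T3·…·T1 = [-3 0 6; 0 -2 4; 0 0 1]
T4·…·T1 = [21/25 48/25 -138/25; -72/25 14/25 116/25; 0 0 1]
T5·…·T1 = [57/25 41/25 -196/25; -72/25 14/25 116/25; 0 0 1]
det M = 6; M⁻¹ = [7/75 -41/150 2; 12/25 19/50 2; 0 0 1]
M⁻¹ · (-383/25, 418/25)ᵀ = (-4, 1)ᵀ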